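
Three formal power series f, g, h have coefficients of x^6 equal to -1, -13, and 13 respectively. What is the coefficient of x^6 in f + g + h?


Series addition is componentwise:
-1 + -13 + 13
= -1

-1


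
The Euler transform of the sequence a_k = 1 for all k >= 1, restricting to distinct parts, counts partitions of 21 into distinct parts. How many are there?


Partitions of 21 into distinct parts can be computed via generating function.
Product (1+x)(1+x^2)(1+x^3)...
The coefficient of x^21 = 76

76


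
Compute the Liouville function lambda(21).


The Liouville function is lambda(k) = (-1)^Omega(k), where Omega(k) counts the prime factors of k with multiplicity.
Factoring: 21 = 3 * 7, so Omega(21) = 2.
lambda(21) = (-1)^2 = 1.

1


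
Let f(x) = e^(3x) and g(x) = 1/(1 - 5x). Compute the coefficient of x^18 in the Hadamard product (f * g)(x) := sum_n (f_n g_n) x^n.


Expanding: f_k = 3^k/k! (from e^(3x)) and g_k = 5^k (from 1/(1 - 5x)). So the Hadamard coefficient (f * g)_k = 3^k 5^k / k! = (15)^k / k!.
For k = 18: 15^18/18! = 1477891880035400390625/6402373705728000 = 1802032470703125/7806582784.

1802032470703125/7806582784


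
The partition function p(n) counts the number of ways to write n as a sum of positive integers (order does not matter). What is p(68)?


Using the generating function prod_{k>=1} 1/(1-x^k), we compute p(68).
By dynamic programming over parts 1 through 68:
p(68) = 3087735

3087735


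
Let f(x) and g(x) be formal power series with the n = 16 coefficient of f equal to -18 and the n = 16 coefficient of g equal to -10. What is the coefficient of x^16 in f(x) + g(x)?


Addition of formal power series is termwise.
The coefficient of x^16 in f + g = -18 + -10
= -28

-28


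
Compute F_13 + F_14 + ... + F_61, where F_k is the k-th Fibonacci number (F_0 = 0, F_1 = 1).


Use the identity sum_{k=0}^{N} F_k = F_{N+2} - 1 (which follows from F_{k+2} - F_{k+1} = F_k). Then
sum_{k=13}^{61} F_k = (F_{63} - 1) - (F_{14} - 1) = F_{63} - F_{14}.
Computing: F_{63} = 6557470319842, F_{14} = 377, so
Sum = 6557470319842 - 377 = 6557470319465.

6557470319465


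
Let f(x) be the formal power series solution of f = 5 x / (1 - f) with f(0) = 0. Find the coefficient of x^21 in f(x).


Apply Lagrange inversion: f = 5 x * phi(f) with phi(t) = 1/(1 - t), so
[x^n] f = 5^n * (1/n) [t^(n-1)] phi(t)^n = 5^n * (1/n) [t^(n-1)] (1 - t)^(-n) = 5^n * (1/n) C(2n - 2, n - 1) = 5^n * C_{n-1}.
For n = 21: C_20 = C(40, 20) / 21 = 137846528820/21 = 6564120420.
With the 5^21 = 476837158203125 factor, the coefficient is 476837158203125 * 6564120420 = 3130016527175903320312500.

3130016527175903320312500


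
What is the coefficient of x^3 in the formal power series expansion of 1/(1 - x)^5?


The negative binomial / multiset identity is
1/(1 - x)^r = sum_{k>=0} C(k + r - 1, r - 1) x^k.
Here r = 5 and k = 3, so the coefficient is
C(3 + 4, 4) = C(7, 4)
= 35

35


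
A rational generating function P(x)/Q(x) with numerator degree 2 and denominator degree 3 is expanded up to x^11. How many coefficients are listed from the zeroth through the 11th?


Expanding up to x^11 gives the coefficients for x^0, x^1, ..., x^11.
That is 11 + 1 = 12 coefficients in total.

12


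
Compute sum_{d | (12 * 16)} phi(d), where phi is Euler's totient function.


First, 12 * 16 = 192. One classical identity is sum_{d | n} phi(d) = n (each k in [1, n] has a unique gcd with n, and among the k's with gcd(k, n) = n/d there are phi(d) of them). So the sum equals 192. We also verify directly:
Divisors of 192: 1, 2, 3, 4, 6, 8, 12, 16, 24, 32, 48, 64, 96, 192.
phi values: 1, 1, 2, 2, 2, 4, 4, 8, 8, 16, 16, 32, 32, 64.
Sum = 192.

192


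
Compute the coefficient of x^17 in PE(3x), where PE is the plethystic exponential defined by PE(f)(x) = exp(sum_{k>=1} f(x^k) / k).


With f(x) = 3x, the exponent is sum_{k>=1} 3 x^k / k = 3 * (-ln(1 - x)). Exponentiating:
PE(3x) = exp(-3 ln(1 - x)) = 1/(1 - x)^3.
By the negative binomial expansion, [x^n] 1/(1 - x)^3 = C(n + 2, 2).
For n = 17: C(19, 2) = 171.

171


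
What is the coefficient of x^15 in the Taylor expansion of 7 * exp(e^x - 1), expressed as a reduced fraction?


exp(e^x - 1) = sum_{k>=0} Bell_k x^k / k!, where Bell_k is the k-th Bell number.
So the coefficient of x^15 is 7 * Bell_15 / 15!.
Computing: Bell_15 = 1382958545 and 15! = 1307674368000, giving
7 * 1382958545/1307674368000 = 276591709/37362124800.

276591709/37362124800


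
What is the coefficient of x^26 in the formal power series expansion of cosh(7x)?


The Maclaurin series is cosh(t) = sum_{m>=0} t^(2m) / (2m)!, so substituting t = 7x, only even powers of x are nonzero, with coefficient of x^(2m) equal to 7^(2m) / (2m)!.
For x^26 the coefficient is 7^26/26! = 9387480337647754305649/403291461126605635584000000 = 27368747340080916343/1175776854596517888000000.

27368747340080916343/1175776854596517888000000


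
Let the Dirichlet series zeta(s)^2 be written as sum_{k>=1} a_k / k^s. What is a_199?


The Dirichlet convolution of the constant function 1 with itself gives (1 * 1)(k) = sum_{d | k} 1 = d(k), the number of positive divisors of k.
Since zeta(s) = sum_{k>=1} 1/k^s, we have zeta(s)^2 = sum_{k>=1} d(k)/k^s, so a_k = d(k).
For k = 199: the divisors are 1, 199.
Count = 2.

2


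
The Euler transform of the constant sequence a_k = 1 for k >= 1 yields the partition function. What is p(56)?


The Euler transform converts the sequence a_k = 1 into the number of integer partitions.
Using the recurrence or dynamic programming:
p(56) = 526823

526823


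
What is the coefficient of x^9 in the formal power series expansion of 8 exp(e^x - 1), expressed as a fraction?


exp(e^x - 1) is the exponential generating function for the Bell numbers Bell_k: exp(e^x - 1) = sum_{k>=0} Bell_k x^k / k!.
So the coefficient of x^9 in 8 exp(e^x - 1) is 8 Bell_9 / 9!.
Computing: Bell_9 = 21147 and 9! = 362880, giving
8 * 21147/362880 = 1007/2160.

1007/2160


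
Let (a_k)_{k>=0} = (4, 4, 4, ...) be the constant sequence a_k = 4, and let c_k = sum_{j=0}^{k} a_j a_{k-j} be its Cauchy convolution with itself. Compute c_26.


Since a_j = 4 for all j >= 0, the convolution sum becomes
c_k = sum_{j=0}^{k} 4 * 4 = 16 * (k + 1).
Equivalently, the generating function of (a_k) is 4/(1 - x) and its square is 16/(1 - x)^2 = sum_{k>=0} 16(k + 1) x^k.
For k = 26: 16 * 27 = 432.

432


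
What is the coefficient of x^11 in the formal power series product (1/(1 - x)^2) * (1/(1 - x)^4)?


Combine the factors: (1/(1 - x)^2) * (1/(1 - x)^4) = 1/(1 - x)^6.
Then use 1/(1 - x)^r = sum_{k>=0} C(k + r - 1, r - 1) x^k with r = 6 and k = 11:
C(16, 5) = 4368.

4368


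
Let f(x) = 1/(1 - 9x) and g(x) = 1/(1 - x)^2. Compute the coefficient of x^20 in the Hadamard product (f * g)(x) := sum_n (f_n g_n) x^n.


f has coefficients f_k = 9^k. For g = 1/(1 - x)^2 the coefficient is g_k = C(k + 1, 1) = k + 1. The Hadamard coefficient is (f * g)_k = 9^k * (k + 1).
For k = 20: 9^20 * 21 = 12157665459056928801 * 21 = 255310974640195504821.

255310974640195504821


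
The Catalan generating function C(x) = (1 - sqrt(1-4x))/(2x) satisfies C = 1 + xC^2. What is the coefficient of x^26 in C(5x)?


Substituting x -> 5x scales the n-th coefficient by 5^n, so [x^26] C(5x) = 5^26 * C_26.
C_26 = C(2*26, 26)/(27) = 495918532948104/27 = 18367353072152.
So 5^26 * 18367353072152 = 1490116119384765625 * 18367353072152 = 27369488883244991302490234375000.

27369488883244991302490234375000


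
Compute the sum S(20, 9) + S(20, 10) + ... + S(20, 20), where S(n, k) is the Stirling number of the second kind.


By definition, S(n, k) counts partitions of an n-set into exactly k nonempty blocks.
Computing row n = 20 for k = 9..20:
S(20, k): 12011282644725, 5917584964655, 1900842429486, 411016633391, 61068660380, 6302524580, 452329200, 22350954, 741285, 15675, 190, 1
Sum = 20308573294522.

20308573294522


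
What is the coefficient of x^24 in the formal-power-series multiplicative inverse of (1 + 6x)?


The inverse is 1/(1 + 6x). Apply the geometric identity 1/(1 - y) = sum_{k>=0} y^k with y = -6x:
1/(1 + 6x) = sum_{k>=0} (-6)^k x^k.
So the coefficient of x^24 is (-6)^24 = 4738381338321616896.

4738381338321616896


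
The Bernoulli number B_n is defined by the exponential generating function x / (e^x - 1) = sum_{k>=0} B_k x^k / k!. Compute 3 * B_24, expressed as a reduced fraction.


Bernoulli numbers can also be computed recursively via B_0 = 1 and sum_{j=0}^{m} C(m+1, j) B_j = 0 for m >= 1. Odd-index Bernoulli numbers vanish for k >= 3.
Computing B_24 = -236364091/2730, so 3 * B_24 = 3 * -236364091/2730 = -236364091/910.

-236364091/910


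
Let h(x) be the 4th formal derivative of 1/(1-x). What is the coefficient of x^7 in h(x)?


Differentiating 4 times: d^4/dx^4 [1/(1-x)] = 4!/(1-x)^5.
The expansion 1/(1-x)^5 = sum_{k>=0} C(k+4, 4) x^k, so the coefficient of x^n in 4!/(1-x)^5 is 4! * C(n+4, 4).
For n = 7: 24 * C(11, 4) = 24 * 330 = 7920

7920


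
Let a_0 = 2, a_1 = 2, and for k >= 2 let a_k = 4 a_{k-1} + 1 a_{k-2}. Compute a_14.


Iterating the recurrence forward:
a_0 = 2
a_1 = 2
a_2 = 4*2 + 1*2 = 10
a_3 = 4*10 + 1*2 = 42
a_4 = 4*42 + 1*10 = 178
a_5 = 4*178 + 1*42 = 754
a_6 = 4*754 + 1*178 = 3194
a_7 = 4*3194 + 1*754 = 13530
a_8 = 4*13530 + 1*3194 = 57314
a_9 = 4*57314 + 1*13530 = 242786
a_10 = 4*242786 + 1*57314 = 1028458
a_11 = 4*1028458 + 1*242786 = 4356618
a_12 = 4*4356618 + 1*1028458 = 18454930
a_13 = 4*18454930 + 1*4356618 = 78176338
a_14 = 4*78176338 + 1*18454930 = 331160282
So a_14 = 331160282.

331160282


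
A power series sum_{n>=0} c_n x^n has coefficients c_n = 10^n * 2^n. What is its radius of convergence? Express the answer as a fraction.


By the root test (Cauchy-Hadamard), the radius is R = 1 / limsup_n |c_n|^(1/n).
Here |c_n|^(1/n) = (10^n * 2^n)^(1/n) = 10 * 2 = 20 for all n.
So R = 1/20 = 1/20.

1/20


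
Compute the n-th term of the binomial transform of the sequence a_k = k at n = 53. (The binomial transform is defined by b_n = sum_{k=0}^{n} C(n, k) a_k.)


With a_k = k, b_n = sum_{k=0}^{n} C(n, k) k. Using k * C(n, k) = n * C(n-1, k-1) gives b_n = n * sum_{k>=1} C(n-1, k-1) = n * 2^(n-1).
For n = 53: 53 * 2^52 = 53 * 4503599627370496 = 238690780250636288.

238690780250636288


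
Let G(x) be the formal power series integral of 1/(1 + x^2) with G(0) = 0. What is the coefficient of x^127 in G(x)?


1/(1 + x^2) = sum_{j>=0} (-1)^j x^(2j). Integrating termwise with G(0) = 0:
G(x) = sum_{j>=0} (-1)^j x^(2j+1) / (2j+1) = arctan(x).
Only odd powers are nonzero. For x^127 write 127 = 2*63 + 1, giving
(-1)^63 / 127 = -1/127 = -1/127.

-1/127


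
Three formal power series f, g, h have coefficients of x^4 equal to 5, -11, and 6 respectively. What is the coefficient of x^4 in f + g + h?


Series addition is componentwise:
5 + -11 + 6
= 0

0


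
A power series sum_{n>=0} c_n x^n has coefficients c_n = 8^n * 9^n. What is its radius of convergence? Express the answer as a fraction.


By the root test (Cauchy-Hadamard), the radius is R = 1 / limsup_n |c_n|^(1/n).
Here |c_n|^(1/n) = (8^n * 9^n)^(1/n) = 8 * 9 = 72 for all n.
So R = 1/72 = 1/72.

1/72


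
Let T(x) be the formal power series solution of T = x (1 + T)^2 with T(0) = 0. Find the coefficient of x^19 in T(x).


Apply the Lagrange inversion formula: if T = x * phi(T) with phi(t) = (1 + t)^2, then [x^n] T = (1/n) [t^(n-1)] phi(t)^n = (1/n) [t^(n-1)] (1 + t)^(2n) = (1/n) C(2n, n-1).
Using the identity C(2n, n-1) = C(2n, n) * n / (n+1), the unscaled factor equals C(2n, n) / (n+1) = C_n, the n-th Catalan number.
For n = 19: C_19 = C(38, 19) / 20 = 35345263800/20 = 1767263190 = 1767263190.

1767263190


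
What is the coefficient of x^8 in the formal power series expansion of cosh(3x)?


The Maclaurin series is cosh(t) = sum_{m>=0} t^(2m) / (2m)!, so substituting t = 3x, only even powers of x are nonzero, with coefficient of x^(2m) equal to 3^(2m) / (2m)!.
For x^8 the coefficient is 3^8/8! = 6561/40320 = 729/4480.

729/4480


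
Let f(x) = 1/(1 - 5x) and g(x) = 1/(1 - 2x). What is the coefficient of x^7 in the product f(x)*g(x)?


The coefficient of x^n in f*g is the Cauchy product: sum_{k=0}^{n} a^k * b^(n-k).
With a=5, b=2, n=7:
sum_{k=0}^{7} 5^k * 2^(7-k)
= 130123

130123


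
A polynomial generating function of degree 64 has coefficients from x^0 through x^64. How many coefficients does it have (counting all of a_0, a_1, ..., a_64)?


A polynomial of degree 64 takes the form a_0 + a_1 x + ... + a_64 x^64.
The number of coefficients is 64 + 1 = 65.

65


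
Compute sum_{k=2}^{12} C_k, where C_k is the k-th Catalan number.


C_2 through C_12: 2, 5, 14, 42, 132, 429, 1430, 4862, 16796, 58786, 208012
Sum = 2 + 5 + 14 + 42 + 132 + 429 + 1430 + 4862 + 16796 + 58786 + 208012
= 290510

290510


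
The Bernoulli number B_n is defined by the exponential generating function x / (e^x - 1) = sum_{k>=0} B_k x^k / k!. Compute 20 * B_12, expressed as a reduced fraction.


Bernoulli numbers can also be computed recursively via B_0 = 1 and sum_{j=0}^{m} C(m+1, j) B_j = 0 for m >= 1. Odd-index Bernoulli numbers vanish for k >= 3.
Computing B_12 = -691/2730, so 20 * B_12 = 20 * -691/2730 = -1382/273.

-1382/273


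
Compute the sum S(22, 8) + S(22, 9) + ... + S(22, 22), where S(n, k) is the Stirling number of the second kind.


By definition, S(n, k) counts partitions of an n-set into exactly k nonempty blocks.
Computing row n = 22 for k = 8..22:
S(22, k): 1142399079991620, 1241963303533920, 835143799377954, 366282500870286, 108823356051137, 22496861868481, 3295165281331, 345615943200, 26046574004, 1404142047, 53374629, 1389850, 23485, 231, 1
Sum = 3720777188422176.

3720777188422176


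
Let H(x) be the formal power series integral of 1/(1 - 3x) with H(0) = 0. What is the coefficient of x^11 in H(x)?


1/(1 - 3x) = sum_{k>=0} 3^k x^k. Integrating termwise with H(0) = 0:
H(x) = sum_{k>=0} 3^k x^(k+1) / (k+1) = sum_{m>=1} 3^(m-1) x^m / m.
For m = 11: 3^10/11 = 59049/11 = 59049/11.

59049/11


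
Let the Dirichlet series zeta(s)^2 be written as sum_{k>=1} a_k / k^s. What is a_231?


The Dirichlet convolution of the constant function 1 with itself gives (1 * 1)(k) = sum_{d | k} 1 = d(k), the number of positive divisors of k.
Since zeta(s) = sum_{k>=1} 1/k^s, we have zeta(s)^2 = sum_{k>=1} d(k)/k^s, so a_k = d(k).
For k = 231: the divisors are 1, 3, 7, 11, 21, 33, 77, 231.
Count = 8.

8


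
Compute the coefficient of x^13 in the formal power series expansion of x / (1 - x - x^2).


Let f(x) = sum_{k>=0} a_k x^k. Multiplying f(x) * (1 - x - x^2) = x and matching coefficients gives a_0 = 0, a_1 = 1, and a_k = a_{k-1} + a_{k-2} for k >= 2. These are the Fibonacci numbers F_k.
Iterating from F_0 = 0, F_1 = 1:
F_0=0, F_1=1, F_2=1, F_3=2, F_4=3, F_5=5, F_6=8, F_7=13, F_8=21, F_9=34, ...
F_13 = 233.

233


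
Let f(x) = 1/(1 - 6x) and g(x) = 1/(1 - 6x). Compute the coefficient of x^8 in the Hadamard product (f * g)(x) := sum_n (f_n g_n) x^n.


f has coefficients f_k = 6^k and g has coefficients g_k = 6^k, so the Hadamard product has coefficient (f*g)_k = 6^k * 6^k = 36^k.
For k = 8: 36^8 = 2821109907456.

2821109907456


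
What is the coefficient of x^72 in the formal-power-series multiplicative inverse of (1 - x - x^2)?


Let the inverse be f(x) = sum_{k>=0} a_k x^k. From f(x) * (1 - x - x^2) = 1 and matching coefficients:
 x^0: a_0 = 1.
 x^1: a_1 - a_0 = 0, so a_1 = 1.
 x^k (k >= 2): a_k - a_{k-1} - a_{k-2} = 0, i.e. a_k = a_{k-1} + a_{k-2}.
This is the Fibonacci-type recurrence shifted so that a_0 = a_1 = 1.
Iterating: a_0=1, a_1=1, a_2=2, a_3=3, a_4=5, a_5=8, a_6=13, a_7=21, a_8=34, a_9=55, ...
a_72 = 806515533049393.

806515533049393


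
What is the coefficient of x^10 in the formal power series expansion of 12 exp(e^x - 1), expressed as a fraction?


exp(e^x - 1) is the exponential generating function for the Bell numbers Bell_k: exp(e^x - 1) = sum_{k>=0} Bell_k x^k / k!.
So the coefficient of x^10 in 12 exp(e^x - 1) is 12 Bell_10 / 10!.
Computing: Bell_10 = 115975 and 10! = 3628800, giving
12 * 115975/3628800 = 4639/12096.

4639/12096


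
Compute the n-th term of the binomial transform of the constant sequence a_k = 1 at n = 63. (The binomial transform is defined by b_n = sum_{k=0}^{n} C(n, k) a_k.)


With a_k = 1 for all k, b_n = sum_{k=0}^{n} C(n, k) = 2^n by the binomial theorem.
For n = 63: 2^63 = 9223372036854775808.

9223372036854775808


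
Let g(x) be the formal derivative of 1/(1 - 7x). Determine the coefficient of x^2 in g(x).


Differentiate termwise: d/dx sum_{k>=0} 7^k x^k = sum_{k>=1} k 7^k x^(k-1) = sum_{j>=0} (j+1) 7^(j+1) x^j.
Equivalently, d/dx [1/(1 - 7x)] = 7/(1 - 7x)^2.
For j = 2: 3 * 7^3 = 3 * 343 = 1029.

1029


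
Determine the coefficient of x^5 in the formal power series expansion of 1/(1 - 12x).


The geometric series identity gives 1/(1 - c x) = sum_{k>=0} c^k x^k, so the coefficient of x^k is c^k.
Here c = 12 and k = 5.
Computing: 12^5 = 248832

248832


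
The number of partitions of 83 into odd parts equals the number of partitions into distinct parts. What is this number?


Computing partitions of 83 into odd parts (1, 3, 5, ...):
Using the generating function prod_{k>=0} 1/(1-x^(2k+1)),
the count is 101698

101698


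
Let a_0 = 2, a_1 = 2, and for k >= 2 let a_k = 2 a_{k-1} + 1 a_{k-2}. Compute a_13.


Iterating the recurrence forward:
a_0 = 2
a_1 = 2
a_2 = 2*2 + 1*2 = 6
a_3 = 2*6 + 1*2 = 14
a_4 = 2*14 + 1*6 = 34
a_5 = 2*34 + 1*14 = 82
a_6 = 2*82 + 1*34 = 198
a_7 = 2*198 + 1*82 = 478
a_8 = 2*478 + 1*198 = 1154
a_9 = 2*1154 + 1*478 = 2786
a_10 = 2*2786 + 1*1154 = 6726
a_11 = 2*6726 + 1*2786 = 16238
a_12 = 2*16238 + 1*6726 = 39202
a_13 = 2*39202 + 1*16238 = 94642
So a_13 = 94642.

94642


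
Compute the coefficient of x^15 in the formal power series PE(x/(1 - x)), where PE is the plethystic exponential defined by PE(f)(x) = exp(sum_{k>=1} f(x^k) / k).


For f(x) = x/(1 - x) we have
sum_{k>=1} f(x^k) / k = sum_{k>=1} (1/k) * x^k / (1 - x^k) = sum_{k, m >= 1} x^(k m) / k,
which after exponentiating simplifies to
PE(x/(1 - x)) = prod_{k>=1} 1 / (1 - x^k).
This is the generating function for the partition function p(n), so the coefficient of x^15 is p(15).
Computing p(15) by dynamic programming over parts 1, 2, ..., 15: p(15) = 176.

176


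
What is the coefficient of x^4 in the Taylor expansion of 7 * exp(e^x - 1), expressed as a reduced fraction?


exp(e^x - 1) = sum_{k>=0} Bell_k x^k / k!, where Bell_k is the k-th Bell number.
So the coefficient of x^4 is 7 * Bell_4 / 4!.
Computing: Bell_4 = 15 and 4! = 24, giving
7 * 15/24 = 35/8.

35/8


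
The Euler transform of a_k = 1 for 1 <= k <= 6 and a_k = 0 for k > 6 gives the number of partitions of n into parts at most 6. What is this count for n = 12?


Partitions of 12 into parts at most 6:
Using generating function (1-x)^(-1)(1-x^2)^(-1)...(1-x^6)^(-1),
the coefficient of x^12 = 58

58


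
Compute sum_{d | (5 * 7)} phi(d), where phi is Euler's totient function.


First, 5 * 7 = 35. One classical identity is sum_{d | n} phi(d) = n (each k in [1, n] has a unique gcd with n, and among the k's with gcd(k, n) = n/d there are phi(d) of them). So the sum equals 35. We also verify directly:
Divisors of 35: 1, 5, 7, 35.
phi values: 1, 4, 6, 24.
Sum = 35.

35


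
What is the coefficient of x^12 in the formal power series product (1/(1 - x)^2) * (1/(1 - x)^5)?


Combine the factors: (1/(1 - x)^2) * (1/(1 - x)^5) = 1/(1 - x)^7.
Then use 1/(1 - x)^r = sum_{k>=0} C(k + r - 1, r - 1) x^k with r = 7 and k = 12:
C(18, 6) = 18564.

18564


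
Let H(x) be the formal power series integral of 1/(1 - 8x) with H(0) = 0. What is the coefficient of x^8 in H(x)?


1/(1 - 8x) = sum_{k>=0} 8^k x^k. Integrating termwise with H(0) = 0:
H(x) = sum_{k>=0} 8^k x^(k+1) / (k+1) = sum_{m>=1} 8^(m-1) x^m / m.
For m = 8: 8^7/8 = 2097152/8 = 262144.

262144


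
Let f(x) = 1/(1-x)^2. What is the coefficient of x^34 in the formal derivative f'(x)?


Differentiate: d/dx [ 1/(1-x)^r ] = r / (1-x)^(r+1).
Here r = 2, so f'(x) = 2 / (1-x)^3.
The expansion of 1/(1-x)^(r+1) has coefficient of x^n equal to C(n+r, r).
So the coefficient of x^34 in f'(x) is
2 * C(36, 2) = 2 * 630 = 1260

1260


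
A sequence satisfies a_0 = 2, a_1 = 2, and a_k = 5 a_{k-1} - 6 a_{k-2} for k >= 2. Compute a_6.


The characteristic equation is t^2 - 5 t + 6 = 0, with roots r_1 = 3 and r_2 = 2 (so c_1 = r_1 + r_2, c_2 = -r_1 r_2 as required).
One can use the closed form a_n = A r_1^n + B r_2^n, but direct iteration is more reliable:
a_0 = 2, a_1 = 2, a_2 = -2, a_3 = -22, a_4 = -98, a_5 = -358, a_6 = -1202.
So a_6 = -1202.

-1202


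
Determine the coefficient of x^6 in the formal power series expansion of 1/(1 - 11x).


The geometric series identity gives 1/(1 - c x) = sum_{k>=0} c^k x^k, so the coefficient of x^k is c^k.
Here c = 11 and k = 6.
Computing: 11^6 = 1771561

1771561


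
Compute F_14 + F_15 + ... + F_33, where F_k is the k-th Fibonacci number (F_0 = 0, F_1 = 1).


Use the identity sum_{k=0}^{N} F_k = F_{N+2} - 1 (which follows from F_{k+2} - F_{k+1} = F_k). Then
sum_{k=14}^{33} F_k = (F_{35} - 1) - (F_{15} - 1) = F_{35} - F_{15}.
Computing: F_{35} = 9227465, F_{15} = 610, so
Sum = 9227465 - 610 = 9226855.

9226855


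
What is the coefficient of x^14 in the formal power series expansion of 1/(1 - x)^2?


The expansion 1/(1 - x)^r = sum_{k>=0} C(k + r - 1, r - 1) x^k follows from the multiset / negative-binomial theorem (or from repeated differentiation of the geometric series).
For r = 2 and k = 14:
C(15, 1) = 1307674368000 / (1 * 87178291200) = 15.

15


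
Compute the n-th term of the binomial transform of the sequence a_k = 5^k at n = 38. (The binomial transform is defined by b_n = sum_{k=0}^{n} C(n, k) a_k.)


With a_k = 5^k, b_n = sum_{k=0}^{n} C(n, k) 5^k = (1 + 5)^n by the binomial theorem.
For n = 38: (1 + 5)^38 = 6^38 = 371319292745659279662190166016.

371319292745659279662190166016


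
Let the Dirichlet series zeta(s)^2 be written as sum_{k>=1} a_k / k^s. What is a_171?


The Dirichlet convolution of the constant function 1 with itself gives (1 * 1)(k) = sum_{d | k} 1 = d(k), the number of positive divisors of k.
Since zeta(s) = sum_{k>=1} 1/k^s, we have zeta(s)^2 = sum_{k>=1} d(k)/k^s, so a_k = d(k).
For k = 171: the divisors are 1, 3, 9, 19, 57, 171.
Count = 6.

6


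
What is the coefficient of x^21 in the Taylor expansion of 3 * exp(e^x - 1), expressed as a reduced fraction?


exp(e^x - 1) = sum_{k>=0} Bell_k x^k / k!, where Bell_k is the k-th Bell number.
So the coefficient of x^21 is 3 * Bell_21 / 21!.
Computing: Bell_21 = 474869816156751 and 21! = 51090942171709440000, giving
3 * 474869816156751/51090942171709440000 = 158289938718917/5676771352412160000.

158289938718917/5676771352412160000


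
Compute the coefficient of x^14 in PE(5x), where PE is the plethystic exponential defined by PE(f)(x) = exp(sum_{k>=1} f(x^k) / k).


With f(x) = 5x, the exponent is sum_{k>=1} 5 x^k / k = 5 * (-ln(1 - x)). Exponentiating:
PE(5x) = exp(-5 ln(1 - x)) = 1/(1 - x)^5.
By the negative binomial expansion, [x^n] 1/(1 - x)^5 = C(n + 4, 4).
For n = 14: C(18, 4) = 3060.

3060


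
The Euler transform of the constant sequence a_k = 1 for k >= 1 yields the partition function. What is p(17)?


The Euler transform converts the sequence a_k = 1 into the number of integer partitions.
Using the recurrence or dynamic programming:
p(17) = 297

297


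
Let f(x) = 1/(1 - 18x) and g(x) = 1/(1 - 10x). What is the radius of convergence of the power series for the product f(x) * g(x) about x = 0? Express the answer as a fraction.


The radius of 1/(1 - 18x) is 1/18 (nearest singularity at x = 1/18), and the radius of 1/(1 - 10x) is 1/10.
The product f(x)*g(x) = 1/((1 - 18x)(1 - 10x)) has singularities at both 1/18 and 1/10, so its radius of convergence is the distance to the nearest one:
min(1/18, 1/10) = 1/18.

1/18


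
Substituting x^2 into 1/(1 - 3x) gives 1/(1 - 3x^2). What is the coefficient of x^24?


The coefficient of x^(2m) in 1/(1 - 3x^2) is 3^m.
With n = 24 = 2*12, the coefficient is 3^12 = 531441.

531441


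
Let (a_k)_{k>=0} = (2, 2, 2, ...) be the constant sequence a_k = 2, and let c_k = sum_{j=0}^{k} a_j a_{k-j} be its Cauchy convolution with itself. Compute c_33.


Since a_j = 2 for all j >= 0, the convolution sum becomes
c_k = sum_{j=0}^{k} 2 * 2 = 4 * (k + 1).
Equivalently, the generating function of (a_k) is 2/(1 - x) and its square is 4/(1 - x)^2 = sum_{k>=0} 4(k + 1) x^k.
For k = 33: 4 * 34 = 136.

136


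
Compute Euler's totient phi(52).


phi(n) counts integers in [1, n] coprime to n. Using the multiplicative formula phi(n) = n * prod_{p | n} (1 - 1/p):
52 = 2^2 * 13, so
phi(52) = 52 * (1 - 1/2) * (1 - 1/13) = 24.

24


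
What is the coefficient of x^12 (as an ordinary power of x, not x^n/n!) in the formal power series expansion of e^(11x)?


The exponential series is e^y = sum_{k>=0} y^k / k!. Substituting y = 11x gives
e^(11x) = sum_{k>=0} 11^k x^k / k!.
So the coefficient of x^n is a^n/n! with a = 11, n = 12:
11^12 / 12! = 3138428376721/479001600 = 285311670611/43545600

285311670611/43545600


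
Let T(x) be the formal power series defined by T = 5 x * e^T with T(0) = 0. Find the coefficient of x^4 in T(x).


Apply the Lagrange inversion formula: if T = 5 x * phi(T) with phi(t) = e^t, then
[x^n] T = 5^n * (1/n) [t^(n-1)] phi(t)^n = 5^n * (1/n) [t^(n-1)] e^(n t) = 5^n * (1/n) * n^(n-1) / (n-1)! = 5^n * n^(n-1) / n!.
When c = 1 this is the Cayley count of rooted labeled trees on n vertices, divided by n!.
For n = 4: 5^4 * 4^3 / 4! = 625 * 64/24 = 5000/3.

5000/3


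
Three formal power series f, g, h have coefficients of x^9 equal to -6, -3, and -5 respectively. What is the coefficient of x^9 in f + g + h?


Series addition is componentwise:
-6 + -3 + -5
= -14

-14


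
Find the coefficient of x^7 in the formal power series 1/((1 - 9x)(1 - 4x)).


By partial fractions or Cauchy convolution:
The coefficient equals sum_{k=0}^{7} 9^k * 4^(7-k).
= 8596237

8596237


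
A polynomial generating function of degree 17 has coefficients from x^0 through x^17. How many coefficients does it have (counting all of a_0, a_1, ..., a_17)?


A polynomial of degree 17 takes the form a_0 + a_1 x + ... + a_17 x^17.
The number of coefficients is 17 + 1 = 18.

18


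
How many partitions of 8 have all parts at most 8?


Using the generating function (1-x)^(-1)(1-x^2)^(-1)...(1-x^8)^(-1),
the coefficient of x^8 counts these restricted partitions.
Result = 22

22


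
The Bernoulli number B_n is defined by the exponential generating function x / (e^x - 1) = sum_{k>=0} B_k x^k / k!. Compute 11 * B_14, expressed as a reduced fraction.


Bernoulli numbers can also be computed recursively via B_0 = 1 and sum_{j=0}^{m} C(m+1, j) B_j = 0 for m >= 1. Odd-index Bernoulli numbers vanish for k >= 3.
Computing B_14 = 7/6, so 11 * B_14 = 11 * 7/6 = 77/6.

77/6


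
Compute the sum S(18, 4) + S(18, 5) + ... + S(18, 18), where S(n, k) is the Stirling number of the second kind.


By definition, S(n, k) counts partitions of an n-set into exactly k nonempty blocks.
Computing row n = 18 for k = 4..18:
S(18, k): 2798806985, 28958095545, 110687251039, 197462483400, 189036065010, 106175395755, 37112163803, 8391004908, 1256328866, 125854638, 8408778, 367200, 9996, 153, 1
Sum = 682012236077.

682012236077


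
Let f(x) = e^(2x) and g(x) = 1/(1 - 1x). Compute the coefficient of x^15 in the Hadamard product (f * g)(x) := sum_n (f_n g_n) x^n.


Expanding: f_k = 2^k/k! (from e^(2x)) and g_k = 1^k (from 1/(1 - 1x)). So the Hadamard coefficient (f * g)_k = 2^k 1^k / k! = (2)^k / k!.
For k = 15: 2^15/15! = 32768/1307674368000 = 16/638512875.

16/638512875


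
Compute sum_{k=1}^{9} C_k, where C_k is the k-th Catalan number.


C_1 through C_9: 1, 2, 5, 14, 42, 132, 429, 1430, 4862
Sum = 1 + 2 + 5 + 14 + 42 + 132 + 429 + 1430 + 4862
= 6917

6917


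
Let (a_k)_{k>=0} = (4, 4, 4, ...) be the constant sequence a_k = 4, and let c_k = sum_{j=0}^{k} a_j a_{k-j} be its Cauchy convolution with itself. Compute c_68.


Since a_j = 4 for all j >= 0, the convolution sum becomes
c_k = sum_{j=0}^{k} 4 * 4 = 16 * (k + 1).
Equivalently, the generating function of (a_k) is 4/(1 - x) and its square is 16/(1 - x)^2 = sum_{k>=0} 16(k + 1) x^k.
For k = 68: 16 * 69 = 1104.

1104


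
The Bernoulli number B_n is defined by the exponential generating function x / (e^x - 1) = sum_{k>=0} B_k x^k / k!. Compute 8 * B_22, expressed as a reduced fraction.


Bernoulli numbers can also be computed recursively via B_0 = 1 and sum_{j=0}^{m} C(m+1, j) B_j = 0 for m >= 1. Odd-index Bernoulli numbers vanish for k >= 3.
Computing B_22 = 854513/138, so 8 * B_22 = 8 * 854513/138 = 3418052/69.

3418052/69


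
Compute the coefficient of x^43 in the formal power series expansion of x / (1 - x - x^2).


Let f(x) = sum_{k>=0} a_k x^k. Multiplying f(x) * (1 - x - x^2) = x and matching coefficients gives a_0 = 0, a_1 = 1, and a_k = a_{k-1} + a_{k-2} for k >= 2. These are the Fibonacci numbers F_k.
Iterating from F_0 = 0, F_1 = 1:
F_0=0, F_1=1, F_2=1, F_3=2, F_4=3, F_5=5, F_6=8, F_7=13, F_8=21, F_9=34, ...
F_43 = 433494437.

433494437


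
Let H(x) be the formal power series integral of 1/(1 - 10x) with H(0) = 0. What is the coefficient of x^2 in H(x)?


1/(1 - 10x) = sum_{k>=0} 10^k x^k. Integrating termwise with H(0) = 0:
H(x) = sum_{k>=0} 10^k x^(k+1) / (k+1) = sum_{m>=1} 10^(m-1) x^m / m.
For m = 2: 10^1/2 = 10/2 = 5.

5


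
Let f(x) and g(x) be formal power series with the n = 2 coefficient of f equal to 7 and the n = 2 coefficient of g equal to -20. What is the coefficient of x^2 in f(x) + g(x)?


Addition of formal power series is termwise.
The coefficient of x^2 in f + g = 7 + -20
= -13

-13


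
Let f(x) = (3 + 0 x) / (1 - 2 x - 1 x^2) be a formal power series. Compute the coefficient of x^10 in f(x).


Write f(x) = sum_{k>=0} a_k x^k. Multiplying both sides by 1 - 2 x - 1 x^2 gives
(1 - 2 x - 1 x^2) sum_{k>=0} a_k x^k = 3 + 0 x.
Matching coefficients:
 x^0: a_0 = 3
 x^1: a_1 - 2 a_0 = 0  =>  a_1 = 2*3 + 0 = 6
 x^k (k >= 2): a_k = 2 a_{k-1} + 1 a_{k-2}.
Iterating: a_2 = 15, a_3 = 36, a_4 = 87, a_5 = 210, a_6 = 507, a_7 = 1224, a_8 = 2955, a_9 = 7134, a_10 = 17223.
So the coefficient of x^10 is 17223.

17223


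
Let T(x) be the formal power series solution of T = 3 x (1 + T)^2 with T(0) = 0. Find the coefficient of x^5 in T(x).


Apply the Lagrange inversion formula: if T = 3 x * phi(T) with phi(t) = (1 + t)^2, then [x^n] T = 3^n * (1/n) [t^(n-1)] phi(t)^n = 3^n * (1/n) [t^(n-1)] (1 + t)^(2n) = 3^n * (1/n) C(2n, n-1).
Using the identity C(2n, n-1) = C(2n, n) * n / (n+1), the unscaled factor equals C(2n, n) / (n+1) = C_n, the n-th Catalan number.
For n = 5: C_5 = C(10, 5) / 6 = 252/6 = 42.
With the 3^5 = 243 factor, the coefficient is 243 * 42 = 10206.

10206


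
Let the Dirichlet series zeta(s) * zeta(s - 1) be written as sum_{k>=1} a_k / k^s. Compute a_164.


Convolution gives a_k = sum_{d | k} d * 1 = sum_{d | k} d = sigma(k), the sum of positive divisors of k.
For k = 164, the divisors are 1, 2, 4, 41, 82, 164, so
sigma(164) = 1 + 2 + 4 + 41 + 82 + 164 = 294.

294


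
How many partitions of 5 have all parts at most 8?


Using the generating function (1-x)^(-1)(1-x^2)^(-1)...(1-x^8)^(-1),
the coefficient of x^5 counts these restricted partitions.
Result = 7

7


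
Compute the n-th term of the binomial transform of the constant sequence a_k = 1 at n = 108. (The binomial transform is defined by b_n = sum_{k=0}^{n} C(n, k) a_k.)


With a_k = 1 for all k, b_n = sum_{k=0}^{n} C(n, k) = 2^n by the binomial theorem.
For n = 108: 2^108 = 324518553658426726783156020576256.

324518553658426726783156020576256


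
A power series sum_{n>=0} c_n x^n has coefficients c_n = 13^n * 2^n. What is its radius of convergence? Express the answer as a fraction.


By the root test (Cauchy-Hadamard), the radius is R = 1 / limsup_n |c_n|^(1/n).
Here |c_n|^(1/n) = (13^n * 2^n)^(1/n) = 13 * 2 = 26 for all n.
So R = 1/26 = 1/26.

1/26


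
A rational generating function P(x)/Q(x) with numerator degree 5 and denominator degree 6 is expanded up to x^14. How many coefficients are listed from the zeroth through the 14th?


Expanding up to x^14 gives the coefficients for x^0, x^1, ..., x^14.
That is 14 + 1 = 15 coefficients in total.

15


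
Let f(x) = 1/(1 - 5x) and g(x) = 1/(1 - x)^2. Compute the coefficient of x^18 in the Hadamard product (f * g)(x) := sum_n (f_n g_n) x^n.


f has coefficients f_k = 5^k. For g = 1/(1 - x)^2 the coefficient is g_k = C(k + 1, 1) = k + 1. The Hadamard coefficient is (f * g)_k = 5^k * (k + 1).
For k = 18: 5^18 * 19 = 3814697265625 * 19 = 72479248046875.

72479248046875


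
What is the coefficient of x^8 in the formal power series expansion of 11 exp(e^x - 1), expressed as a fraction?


exp(e^x - 1) is the exponential generating function for the Bell numbers Bell_k: exp(e^x - 1) = sum_{k>=0} Bell_k x^k / k!.
So the coefficient of x^8 in 11 exp(e^x - 1) is 11 Bell_8 / 8!.
Computing: Bell_8 = 4140 and 8! = 40320, giving
11 * 4140/40320 = 253/224.

253/224


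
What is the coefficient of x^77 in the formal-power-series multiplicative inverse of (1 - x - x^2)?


Let the inverse be f(x) = sum_{k>=0} a_k x^k. From f(x) * (1 - x - x^2) = 1 and matching coefficients:
 x^0: a_0 = 1.
 x^1: a_1 - a_0 = 0, so a_1 = 1.
 x^k (k >= 2): a_k - a_{k-1} - a_{k-2} = 0, i.e. a_k = a_{k-1} + a_{k-2}.
This is the Fibonacci-type recurrence shifted so that a_0 = a_1 = 1.
Iterating: a_0=1, a_1=1, a_2=2, a_3=3, a_4=5, a_5=8, a_6=13, a_7=21, a_8=34, a_9=55, ...
a_77 = 8944394323791464.

8944394323791464


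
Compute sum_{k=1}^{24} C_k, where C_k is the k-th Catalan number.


C_1 through C_24: 1, 2, 5, 14, 42, 132, 429, 1430, 4862, 16796, 58786, 208012, 742900, 2674440, 9694845, 35357670, 129644790, 477638700, 1767263190, 6564120420, 24466267020, 91482563640, 343059613650, 1289904147324
Sum = 1 + 2 + 5 + 14 + 42 + 132 + 429 + 1430 + 4862 + 16796 + 58786 + 208012 + 742900 + 2674440 + 9694845 + 35357670 + 129644790 + 477638700 + 1767263190 + 6564120420 + 24466267020 + 91482563640 + 343059613650 + 1289904147324
= 1757900019100

1757900019100


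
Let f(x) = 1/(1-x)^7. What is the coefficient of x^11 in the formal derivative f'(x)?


Differentiate: d/dx [ 1/(1-x)^r ] = r / (1-x)^(r+1).
Here r = 7, so f'(x) = 7 / (1-x)^8.
The expansion of 1/(1-x)^(r+1) has coefficient of x^n equal to C(n+r, r).
So the coefficient of x^11 in f'(x) is
7 * C(18, 7) = 7 * 31824 = 222768

222768


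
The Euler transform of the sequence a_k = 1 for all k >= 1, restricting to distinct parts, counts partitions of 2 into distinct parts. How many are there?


Partitions of 2 into distinct parts can be computed via generating function.
Product (1+x)(1+x^2)(1+x^3)...
The coefficient of x^2 = 1

1


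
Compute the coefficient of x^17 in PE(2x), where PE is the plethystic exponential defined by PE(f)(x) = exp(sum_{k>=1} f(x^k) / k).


With f(x) = 2x, the exponent is sum_{k>=1} 2 x^k / k = 2 * (-ln(1 - x)). Exponentiating:
PE(2x) = exp(-2 ln(1 - x)) = 1/(1 - x)^2.
By the negative binomial expansion, [x^n] 1/(1 - x)^2 = C(n + 1, 1).
For n = 17: C(18, 1) = 18.

18


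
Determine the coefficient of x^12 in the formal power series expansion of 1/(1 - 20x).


The geometric series identity gives 1/(1 - c x) = sum_{k>=0} c^k x^k, so the coefficient of x^k is c^k.
Here c = 20 and k = 12.
Computing: 20^12 = 4096000000000000

4096000000000000


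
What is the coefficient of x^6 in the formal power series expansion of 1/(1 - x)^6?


The expansion 1/(1 - x)^r = sum_{k>=0} C(k + r - 1, r - 1) x^k follows from the multiset / negative-binomial theorem (or from repeated differentiation of the geometric series).
For r = 6 and k = 6:
C(11, 5) = 39916800 / (120 * 720) = 462.

462


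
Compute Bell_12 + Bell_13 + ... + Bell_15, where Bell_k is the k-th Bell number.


Recall Bell_k counts set partitions of a k-set (with Bell_0 = 1 by convention).
Bell_12 through Bell_15: 4213597, 27644437, 190899322, 1382958545
Sum = 4213597 + 27644437 + 190899322 + 1382958545 = 1605715901.

1605715901


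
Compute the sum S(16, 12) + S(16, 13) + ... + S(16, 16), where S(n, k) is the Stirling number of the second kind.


By definition, S(n, k) counts partitions of an n-set into exactly k nonempty blocks.
Computing row n = 16 for k = 12..16:
S(16, k): 2757118, 165620, 6020, 120, 1
Sum = 2928879.

2928879


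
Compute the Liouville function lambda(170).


The Liouville function is lambda(k) = (-1)^Omega(k), where Omega(k) counts the prime factors of k with multiplicity.
Factoring: 170 = 2 * 5 * 17, so Omega(170) = 3.
lambda(170) = (-1)^3 = -1.

-1


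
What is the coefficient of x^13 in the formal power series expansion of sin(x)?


The Maclaurin series is sin(t) = sum_{k>=0} (-1)^k t^(2k+1) / (2k+1)!, so substituting t = x, only odd powers of x are nonzero, with coefficient of x^(2k+1) equal to (-1)^k / (2k+1)!.
Write 13 = 2*6 + 1, giving the coefficient (-1)^6 / 13! = 1/6227020800 = 1/6227020800.

1/6227020800


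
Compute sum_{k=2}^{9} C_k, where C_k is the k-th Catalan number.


C_2 through C_9: 2, 5, 14, 42, 132, 429, 1430, 4862
Sum = 2 + 5 + 14 + 42 + 132 + 429 + 1430 + 4862
= 6916

6916


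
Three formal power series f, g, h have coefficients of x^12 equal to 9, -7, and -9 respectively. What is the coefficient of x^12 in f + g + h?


Series addition is componentwise:
9 + -7 + -9
= -7

-7


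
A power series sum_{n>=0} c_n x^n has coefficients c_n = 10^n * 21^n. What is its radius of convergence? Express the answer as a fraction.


By the root test (Cauchy-Hadamard), the radius is R = 1 / limsup_n |c_n|^(1/n).
Here |c_n|^(1/n) = (10^n * 21^n)^(1/n) = 10 * 21 = 210 for all n.
So R = 1/210 = 1/210.

1/210


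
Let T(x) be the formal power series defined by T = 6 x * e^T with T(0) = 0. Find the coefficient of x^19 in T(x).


Apply the Lagrange inversion formula: if T = 6 x * phi(T) with phi(t) = e^t, then
[x^n] T = 6^n * (1/n) [t^(n-1)] phi(t)^n = 6^n * (1/n) [t^(n-1)] e^(n t) = 6^n * (1/n) * n^(n-1) / (n-1)! = 6^n * n^(n-1) / n!.
When c = 1 this is the Cayley count of rooted labeled trees on n vertices, divided by n!.
For n = 19: 6^19 * 19^18 / 19! = 609359740010496 * 104127350297911241532841/121645100408832000 = 7766672725568034822660288264/14889875.

7766672725568034822660288264/14889875


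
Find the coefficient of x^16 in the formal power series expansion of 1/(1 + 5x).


Write 1/(1 + c x) = 1/(1 - (-c) x) and apply the geometric-series identity
1/(1 - y) = sum_{k>=0} y^k to get 1/(1 + c x) = sum_{k>=0} (-c)^k x^k.
So the coefficient of x^k is (-c)^k = (-1)^k * c^k.
Here c = 5 and k = 16:
(-5)^16 = 1 * 152587890625 = 152587890625

152587890625


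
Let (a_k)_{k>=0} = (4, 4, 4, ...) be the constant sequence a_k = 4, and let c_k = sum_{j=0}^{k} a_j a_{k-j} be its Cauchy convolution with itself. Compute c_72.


Since a_j = 4 for all j >= 0, the convolution sum becomes
c_k = sum_{j=0}^{k} 4 * 4 = 16 * (k + 1).
Equivalently, the generating function of (a_k) is 4/(1 - x) and its square is 16/(1 - x)^2 = sum_{k>=0} 16(k + 1) x^k.
For k = 72: 16 * 73 = 1168.

1168


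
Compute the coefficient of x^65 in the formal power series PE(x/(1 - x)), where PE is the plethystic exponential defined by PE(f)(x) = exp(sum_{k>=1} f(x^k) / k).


For f(x) = x/(1 - x) we have
sum_{k>=1} f(x^k) / k = sum_{k>=1} (1/k) * x^k / (1 - x^k) = sum_{k, m >= 1} x^(k m) / k,
which after exponentiating simplifies to
PE(x/(1 - x)) = prod_{k>=1} 1 / (1 - x^k).
This is the generating function for the partition function p(n), so the coefficient of x^65 is p(65).
Computing p(65) by dynamic programming over parts 1, 2, ..., 65: p(65) = 2012558.

2012558


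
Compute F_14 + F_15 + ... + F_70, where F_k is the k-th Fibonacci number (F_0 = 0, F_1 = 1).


Use the identity sum_{k=0}^{N} F_k = F_{N+2} - 1 (which follows from F_{k+2} - F_{k+1} = F_k). Then
sum_{k=14}^{70} F_k = (F_{72} - 1) - (F_{15} - 1) = F_{72} - F_{15}.
Computing: F_{72} = 498454011879264, F_{15} = 610, so
Sum = 498454011879264 - 610 = 498454011878654.

498454011878654
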